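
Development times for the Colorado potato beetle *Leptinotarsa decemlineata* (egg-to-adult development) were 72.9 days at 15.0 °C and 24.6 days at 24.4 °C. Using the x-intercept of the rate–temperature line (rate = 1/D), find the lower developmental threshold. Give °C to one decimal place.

Equal thermal constants: D₁(T₁ − T_b) = D₂(T₂ − T_b).
72.9·(15.0 − T_b) = 24.6·(24.4 − T_b)
T_b = (72.9·15.0 − 24.6·24.4) / (72.9 − 24.6) = 493.26 / 48.3 = 10.212 °C ≈ 10.2 °C.

10.2 °C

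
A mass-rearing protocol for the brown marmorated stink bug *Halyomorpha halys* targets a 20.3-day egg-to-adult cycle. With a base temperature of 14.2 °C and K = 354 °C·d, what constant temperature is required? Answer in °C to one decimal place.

31.6 °C

Required daily accumulation = 354 / 20.3 = 17.438 DD/day.
T = T_base + 17.438 = 14.2 + 17.438 = 31.638 ≈ 31.6 °C.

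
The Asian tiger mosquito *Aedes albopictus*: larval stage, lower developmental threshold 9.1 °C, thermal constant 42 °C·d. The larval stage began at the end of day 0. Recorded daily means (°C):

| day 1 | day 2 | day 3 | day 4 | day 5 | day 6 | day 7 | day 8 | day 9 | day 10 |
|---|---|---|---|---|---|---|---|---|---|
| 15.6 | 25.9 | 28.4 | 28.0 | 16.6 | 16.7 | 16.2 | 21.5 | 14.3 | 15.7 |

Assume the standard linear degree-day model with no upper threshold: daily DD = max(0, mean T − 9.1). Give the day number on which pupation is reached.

day 3

Daily DD above 9.1 °C: 6.5, 16.8, 19.3, 18.9, 7.5, 7.6, 7.1, 12.4, 5.2, 6.6.
Cumulative: 6.5, 23.3, 42.6, 61.5, 69.0, 76.6, 83.7, 96.1, 101.3, 107.9.
The total first reaches 42 DD on day 3.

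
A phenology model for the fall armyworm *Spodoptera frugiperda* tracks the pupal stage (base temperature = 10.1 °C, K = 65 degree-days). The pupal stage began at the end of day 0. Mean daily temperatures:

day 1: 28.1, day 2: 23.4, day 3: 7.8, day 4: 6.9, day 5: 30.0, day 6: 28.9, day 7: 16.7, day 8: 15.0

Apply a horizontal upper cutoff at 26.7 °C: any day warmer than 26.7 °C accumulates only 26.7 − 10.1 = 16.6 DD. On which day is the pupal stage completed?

Daily DD above 10.1 °C (capped at 16.6): 16.6, 13.3, 0.0, 0.0, 16.6, 16.6, 6.6, 4.9.
Cumulative: 16.6, 29.9, 29.9, 29.9, 46.5, 63.1, 69.7, 74.6.
The total first reaches 65 DD on day 7.

day 7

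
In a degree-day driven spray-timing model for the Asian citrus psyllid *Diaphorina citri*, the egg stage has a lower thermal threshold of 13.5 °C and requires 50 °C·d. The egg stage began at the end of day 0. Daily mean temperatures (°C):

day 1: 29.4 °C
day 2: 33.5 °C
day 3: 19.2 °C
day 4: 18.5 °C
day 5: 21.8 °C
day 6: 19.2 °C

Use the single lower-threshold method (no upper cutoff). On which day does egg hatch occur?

day 5

Daily DD above 13.5 °C: 15.9, 20.0, 5.7, 5.0, 8.3, 5.7.
Cumulative: 15.9, 35.9, 41.6, 46.6, 54.9, 60.6.
The total first reaches 50 DD on day 5.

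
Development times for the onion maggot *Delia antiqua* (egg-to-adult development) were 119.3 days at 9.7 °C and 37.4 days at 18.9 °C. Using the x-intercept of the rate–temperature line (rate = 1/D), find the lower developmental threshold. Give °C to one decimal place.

Linear rate model ⇒ the product D·(T − T_b) is constant across temperatures.
119.3·(9.7 − T_b) = 37.4·(18.9 − T_b)
T_b = (119.3·9.7 − 37.4·18.9) / (119.3 − 37.4) = 450.35 / 81.9 = 5.499 °C ≈ 5.5 °C.

5.5 °C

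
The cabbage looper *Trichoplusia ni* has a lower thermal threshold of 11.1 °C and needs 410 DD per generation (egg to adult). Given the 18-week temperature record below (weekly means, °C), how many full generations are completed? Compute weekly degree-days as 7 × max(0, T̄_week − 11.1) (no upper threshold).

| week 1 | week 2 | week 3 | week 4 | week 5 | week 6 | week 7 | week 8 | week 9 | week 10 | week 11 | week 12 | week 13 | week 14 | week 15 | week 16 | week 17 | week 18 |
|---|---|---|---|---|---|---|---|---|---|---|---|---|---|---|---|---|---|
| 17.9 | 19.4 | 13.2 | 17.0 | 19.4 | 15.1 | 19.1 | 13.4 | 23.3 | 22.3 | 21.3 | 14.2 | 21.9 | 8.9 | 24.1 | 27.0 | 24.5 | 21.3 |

Weekly DD (7 × max(0, T̄ − 11.1)): 47.6, 58.1, 14.7, 41.3, 58.1, 28.0, 56.0, 16.1, 85.4, 78.4, 71.4, 21.7, 75.6, 0.0, 91.0, 111.3, 93.8, 71.4.
Season total = 1019.9 DD.
Complete generations = ⌊1019.9 / 410⌋ = 2.

2 generations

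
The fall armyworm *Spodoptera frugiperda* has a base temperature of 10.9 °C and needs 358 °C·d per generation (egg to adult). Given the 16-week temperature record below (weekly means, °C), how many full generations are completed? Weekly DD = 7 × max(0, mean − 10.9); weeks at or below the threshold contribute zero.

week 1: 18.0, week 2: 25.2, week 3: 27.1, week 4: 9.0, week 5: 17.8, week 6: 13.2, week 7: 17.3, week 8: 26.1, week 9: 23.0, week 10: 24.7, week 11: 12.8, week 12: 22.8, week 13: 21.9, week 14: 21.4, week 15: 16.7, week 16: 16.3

Weekly DD (7 × max(0, T̄ − 10.9)): 49.7, 100.1, 113.4, 0.0, 48.3, 16.1, 44.8, 106.4, 84.7, 96.6, 13.3, 83.3, 77.0, 73.5, 40.6, 37.8.
Season total = 985.6 DD.
Complete generations = ⌊985.6 / 358⌋ = 2.

2 generations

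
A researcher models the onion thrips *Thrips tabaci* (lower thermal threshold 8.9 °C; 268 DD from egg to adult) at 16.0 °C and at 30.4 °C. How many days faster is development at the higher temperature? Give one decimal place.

At 16.0 °C: 268 / (16.0 − 8.9) = 268 / 7.1 = 37.746 d.
At 30.4 °C: 268 / (30.4 − 8.9) = 268 / 21.5 = 12.465 d.
Difference = |37.746 − 12.465| = 25.281 ≈ 25.3 days.

25.3 days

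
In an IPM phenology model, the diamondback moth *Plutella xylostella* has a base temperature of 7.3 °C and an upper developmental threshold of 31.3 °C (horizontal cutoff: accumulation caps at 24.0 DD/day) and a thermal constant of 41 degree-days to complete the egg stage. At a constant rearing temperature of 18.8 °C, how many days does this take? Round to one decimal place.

3.6 days

Daily accumulation = 18.8 − 7.3 = 11.5 DD/day.
Duration = 41 / 11.5 = 3.565 ≈ 3.6 days.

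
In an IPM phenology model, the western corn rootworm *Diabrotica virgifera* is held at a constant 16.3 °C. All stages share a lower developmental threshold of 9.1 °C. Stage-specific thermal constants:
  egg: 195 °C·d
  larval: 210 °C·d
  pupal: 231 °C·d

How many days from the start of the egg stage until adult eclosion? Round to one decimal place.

Daily accumulation at 16.3 °C = 16.3 − 9.1 = 7.2 DD/day.
Total K = 195 + 210 + 231 = 636 DD.
Total duration = 636 / 7.2 = 88.333 ≈ 88.3 days.

88.3 days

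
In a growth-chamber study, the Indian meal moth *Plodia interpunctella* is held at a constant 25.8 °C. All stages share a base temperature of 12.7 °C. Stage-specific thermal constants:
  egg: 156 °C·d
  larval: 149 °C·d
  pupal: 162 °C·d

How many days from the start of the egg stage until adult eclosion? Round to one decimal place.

35.6 days

Daily accumulation at 25.8 °C = 25.8 − 12.7 = 13.1 DD/day.
Total K = 156 + 149 + 162 = 467 DD.
Total duration = 467 / 13.1 = 35.649 ≈ 35.6 days.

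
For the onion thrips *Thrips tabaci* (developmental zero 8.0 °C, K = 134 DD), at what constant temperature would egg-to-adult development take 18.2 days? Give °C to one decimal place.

15.4 °C

Required daily accumulation = 134 / 18.2 = 7.363 DD/day.
T = T_base + 7.363 = 8.0 + 7.363 = 15.363 ≈ 15.4 °C.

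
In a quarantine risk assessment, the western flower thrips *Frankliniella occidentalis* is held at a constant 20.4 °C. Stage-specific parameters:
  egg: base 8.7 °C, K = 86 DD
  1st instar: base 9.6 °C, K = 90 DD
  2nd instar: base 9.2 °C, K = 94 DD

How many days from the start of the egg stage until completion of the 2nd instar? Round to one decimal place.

egg: 86 / (20.4 − 8.7) = 86 / 11.7 = 7.350 d.
1st instar: 90 / (20.4 − 9.6) = 90 / 10.8 = 8.333 d.
2nd instar: 94 / (20.4 − 9.2) = 94 / 11.2 = 8.393 d.
Sum = 24.077 ≈ 24.1 days.

24.1 days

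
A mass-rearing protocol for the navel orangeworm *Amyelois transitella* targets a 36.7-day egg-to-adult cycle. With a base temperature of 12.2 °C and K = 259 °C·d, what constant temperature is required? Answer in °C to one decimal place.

Required daily accumulation = 259 / 36.7 = 7.057 DD/day.
T = T_base + 7.057 = 12.2 + 7.057 = 19.257 ≈ 19.3 °C.

19.3 °C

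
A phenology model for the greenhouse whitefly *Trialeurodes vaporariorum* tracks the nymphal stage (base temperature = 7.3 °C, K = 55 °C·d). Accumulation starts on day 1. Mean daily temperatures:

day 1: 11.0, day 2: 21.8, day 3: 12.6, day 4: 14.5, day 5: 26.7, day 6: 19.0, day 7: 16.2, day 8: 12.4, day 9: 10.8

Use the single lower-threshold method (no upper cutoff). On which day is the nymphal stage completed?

day 6

Daily DD above 7.3 °C: 3.7, 14.5, 5.3, 7.2, 19.4, 11.7, 8.9, 5.1, 3.5.
Cumulative: 3.7, 18.2, 23.5, 30.7, 50.1, 61.8, 70.7, 75.8, 79.3.
The total first reaches 55 DD on day 6.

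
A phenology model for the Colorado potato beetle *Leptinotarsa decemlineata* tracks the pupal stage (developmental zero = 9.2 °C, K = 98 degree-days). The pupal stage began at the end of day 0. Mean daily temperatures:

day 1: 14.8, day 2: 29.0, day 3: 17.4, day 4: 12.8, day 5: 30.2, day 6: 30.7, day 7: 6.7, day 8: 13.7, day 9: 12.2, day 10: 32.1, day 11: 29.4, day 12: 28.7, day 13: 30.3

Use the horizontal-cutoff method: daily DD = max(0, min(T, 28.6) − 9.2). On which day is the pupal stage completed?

day 10

Daily DD above 9.2 °C (capped at 19.4): 5.6, 19.4, 8.2, 3.6, 19.4, 19.4, 0.0, 4.5, 3.0, 19.4, 19.4, 19.4, 19.4.
Cumulative: 5.6, 25.0, 33.2, 36.8, 56.2, 75.6, 75.6, 80.1, 83.1, 102.5, 121.9, 141.3, 160.7.
The total first reaches 98 DD on day 10.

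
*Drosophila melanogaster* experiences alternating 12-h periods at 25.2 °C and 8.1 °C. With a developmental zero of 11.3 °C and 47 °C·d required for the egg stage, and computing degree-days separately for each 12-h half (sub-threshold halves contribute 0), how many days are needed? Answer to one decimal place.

Day half: max(0, 25.2 − 11.3) × 0.5 = 13.9 × 0.5 = 6.95 DD.
Night half: max(0, 8.1 − 11.3) × 0.5 = 0.0 × 0.5 = 0.00 DD.
Per 24 h: 6.95 DD/day.
Duration = 47 / 6.95 = 6.763 ≈ 6.8 days.

6.8 days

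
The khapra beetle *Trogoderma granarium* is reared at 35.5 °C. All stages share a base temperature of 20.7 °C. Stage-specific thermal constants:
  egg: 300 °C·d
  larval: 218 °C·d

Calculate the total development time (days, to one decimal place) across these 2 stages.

Daily accumulation at 35.5 °C = 35.5 − 20.7 = 14.8 DD/day.
Total K = 300 + 218 = 518 DD.
Total duration = 518 / 14.8 = 35.000 ≈ 35.0 days.

35.0 days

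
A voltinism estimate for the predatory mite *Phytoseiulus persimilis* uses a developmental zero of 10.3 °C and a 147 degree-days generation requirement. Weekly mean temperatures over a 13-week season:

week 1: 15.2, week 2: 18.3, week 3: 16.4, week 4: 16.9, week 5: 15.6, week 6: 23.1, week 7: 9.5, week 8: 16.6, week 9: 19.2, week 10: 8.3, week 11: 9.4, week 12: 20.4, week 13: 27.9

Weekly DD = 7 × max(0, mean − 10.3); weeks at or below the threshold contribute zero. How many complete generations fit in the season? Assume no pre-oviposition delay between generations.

4 generations

Weekly DD (7 × max(0, T̄ − 10.3)): 34.3, 56.0, 42.7, 46.2, 37.1, 89.6, 0.0, 44.1, 62.3, 0.0, 0.0, 70.7, 123.2.
Season total = 606.2 DD.
Complete generations = ⌊606.2 / 147⌋ = 4.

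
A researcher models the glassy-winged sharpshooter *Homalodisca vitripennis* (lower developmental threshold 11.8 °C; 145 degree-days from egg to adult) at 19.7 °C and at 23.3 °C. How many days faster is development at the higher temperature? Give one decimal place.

At 19.7 °C: 145 / (19.7 − 11.8) = 145 / 7.9 = 18.354 d.
At 23.3 °C: 145 / (23.3 − 11.8) = 145 / 11.5 = 12.609 d.
Difference = |18.354 − 12.609| = 5.746 ≈ 5.7 days.

5.7 days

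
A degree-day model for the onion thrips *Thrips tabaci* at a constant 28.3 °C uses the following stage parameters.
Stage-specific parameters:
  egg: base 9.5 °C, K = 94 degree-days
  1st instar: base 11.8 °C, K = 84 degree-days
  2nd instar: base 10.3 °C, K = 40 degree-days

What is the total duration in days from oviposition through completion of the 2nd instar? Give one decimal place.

egg: 94 / (28.3 − 9.5) = 94 / 18.8 = 5.000 d.
1st instar: 84 / (28.3 − 11.8) = 84 / 16.5 = 5.091 d.
2nd instar: 40 / (28.3 − 10.3) = 40 / 18.0 = 2.222 d.
Sum = 12.313 ≈ 12.3 days.

12.3 days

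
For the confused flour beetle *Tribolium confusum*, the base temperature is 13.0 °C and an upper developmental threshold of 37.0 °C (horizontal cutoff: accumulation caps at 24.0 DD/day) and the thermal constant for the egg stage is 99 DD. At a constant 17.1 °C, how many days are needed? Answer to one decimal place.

Daily accumulation = 17.1 − 13.0 = 4.1 DD/day.
Duration = 99 / 4.1 = 24.146 ≈ 24.1 days.

24.1 days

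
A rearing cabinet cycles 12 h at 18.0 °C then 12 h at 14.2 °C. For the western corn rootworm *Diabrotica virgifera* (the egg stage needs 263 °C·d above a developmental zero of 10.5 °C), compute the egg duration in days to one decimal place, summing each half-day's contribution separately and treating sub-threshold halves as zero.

Day half: max(0, 18.0 − 10.5) × 0.5 = 7.5 × 0.5 = 3.75 DD.
Night half: max(0, 14.2 − 10.5) × 0.5 = 3.7 × 0.5 = 1.85 DD.
Per 24 h: 5.60 DD/day.
Duration = 263 / 5.60 = 46.964 ≈ 47.0 days.

47.0 days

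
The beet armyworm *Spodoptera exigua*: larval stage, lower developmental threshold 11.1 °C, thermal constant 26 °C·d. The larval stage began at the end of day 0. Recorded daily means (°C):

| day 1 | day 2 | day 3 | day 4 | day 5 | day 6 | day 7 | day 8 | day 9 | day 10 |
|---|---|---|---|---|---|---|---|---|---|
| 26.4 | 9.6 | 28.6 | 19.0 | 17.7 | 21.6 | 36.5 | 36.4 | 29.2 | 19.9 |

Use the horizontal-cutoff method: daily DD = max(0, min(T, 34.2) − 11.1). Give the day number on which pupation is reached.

Daily DD above 11.1 °C (capped at 23.1): 15.3, 0.0, 17.5, 7.9, 6.6, 10.5, 23.1, 23.1, 18.1, 8.8.
Cumulative: 15.3, 15.3, 32.8, 40.7, 47.3, 57.8, 80.9, 104.0, 122.1, 130.9.
The total first reaches 26 DD on day 3.

day 3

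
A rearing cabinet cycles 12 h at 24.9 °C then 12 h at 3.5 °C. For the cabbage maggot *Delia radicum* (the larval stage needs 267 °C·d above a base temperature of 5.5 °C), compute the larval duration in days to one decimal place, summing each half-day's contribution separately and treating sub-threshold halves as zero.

27.5 days

Day half: max(0, 24.9 − 5.5) × 0.5 = 19.4 × 0.5 = 9.70 DD.
Night half: max(0, 3.5 − 5.5) × 0.5 = 0.0 × 0.5 = 0.00 DD.
Per 24 h: 9.70 DD/day.
Duration = 267 / 9.70 = 27.526 ≈ 27.5 days.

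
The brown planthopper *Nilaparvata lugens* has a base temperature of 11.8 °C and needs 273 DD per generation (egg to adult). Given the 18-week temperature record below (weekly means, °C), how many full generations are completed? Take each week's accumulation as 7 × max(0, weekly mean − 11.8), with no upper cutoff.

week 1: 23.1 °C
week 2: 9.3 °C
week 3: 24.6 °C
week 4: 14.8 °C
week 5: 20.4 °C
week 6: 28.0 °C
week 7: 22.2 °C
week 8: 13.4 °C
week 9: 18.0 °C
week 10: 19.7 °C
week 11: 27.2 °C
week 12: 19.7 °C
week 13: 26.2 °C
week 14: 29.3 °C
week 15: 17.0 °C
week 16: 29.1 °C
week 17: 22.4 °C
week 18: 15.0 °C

4 generations

Weekly DD (7 × max(0, T̄ − 11.8)): 79.1, 0.0, 89.6, 21.0, 60.2, 113.4, 72.8, 11.2, 43.4, 55.3, 107.8, 55.3, 100.8, 122.5, 36.4, 121.1, 74.2, 22.4.
Season total = 1186.5 DD.
Complete generations = ⌊1186.5 / 273⌋ = 4.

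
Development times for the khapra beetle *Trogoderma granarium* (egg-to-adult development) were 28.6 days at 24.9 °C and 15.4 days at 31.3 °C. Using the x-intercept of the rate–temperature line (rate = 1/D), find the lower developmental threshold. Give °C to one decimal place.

17.4 °C

Linear rate model ⇒ the product D·(T − T_b) is constant across temperatures.
28.6·(24.9 − T_b) = 15.4·(31.3 − T_b)
T_b = (28.6·24.9 − 15.4·31.3) / (28.6 − 15.4) = 230.12 / 13.2 = 17.433 °C ≈ 17.4 °C.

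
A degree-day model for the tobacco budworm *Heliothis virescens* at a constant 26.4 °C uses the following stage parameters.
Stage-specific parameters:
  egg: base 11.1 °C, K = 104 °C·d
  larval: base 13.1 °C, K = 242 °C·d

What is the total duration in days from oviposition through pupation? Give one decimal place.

25.0 days

egg: 104 / (26.4 − 11.1) = 104 / 15.3 = 6.797 d.
larval: 242 / (26.4 − 13.1) = 242 / 13.3 = 18.195 d.
Sum = 24.993 ≈ 25.0 days.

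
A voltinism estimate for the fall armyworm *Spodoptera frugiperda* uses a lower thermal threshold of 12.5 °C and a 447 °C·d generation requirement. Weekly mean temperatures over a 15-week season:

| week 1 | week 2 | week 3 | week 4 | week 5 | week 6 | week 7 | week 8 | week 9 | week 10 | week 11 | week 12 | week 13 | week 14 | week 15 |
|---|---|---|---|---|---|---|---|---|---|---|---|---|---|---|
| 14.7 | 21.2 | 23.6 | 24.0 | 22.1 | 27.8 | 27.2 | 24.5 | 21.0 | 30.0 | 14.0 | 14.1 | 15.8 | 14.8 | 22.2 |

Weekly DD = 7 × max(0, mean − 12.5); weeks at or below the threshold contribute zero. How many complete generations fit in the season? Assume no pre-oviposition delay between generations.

2 generations

Weekly DD (7 × max(0, T̄ − 12.5)): 15.4, 60.9, 77.7, 80.5, 67.2, 107.1, 102.9, 84.0, 59.5, 122.5, 10.5, 11.2, 23.1, 16.1, 67.9.
Season total = 906.5 DD.
Complete generations = ⌊906.5 / 447⌋ = 2.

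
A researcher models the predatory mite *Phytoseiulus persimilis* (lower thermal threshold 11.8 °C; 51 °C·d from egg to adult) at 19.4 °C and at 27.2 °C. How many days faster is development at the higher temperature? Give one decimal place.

At 19.4 °C: 51 / (19.4 − 11.8) = 51 / 7.6 = 6.711 d.
At 27.2 °C: 51 / (27.2 − 11.8) = 51 / 15.4 = 3.312 d.
Difference = |6.711 − 3.312| = 3.399 ≈ 3.4 days.

3.4 days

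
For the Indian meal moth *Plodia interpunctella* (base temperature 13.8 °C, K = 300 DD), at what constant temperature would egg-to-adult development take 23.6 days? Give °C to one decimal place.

Required daily accumulation = 300 / 23.6 = 12.712 DD/day.
T = T_base + 12.712 = 13.8 + 12.712 = 26.512 ≈ 26.5 °C.

26.5 °C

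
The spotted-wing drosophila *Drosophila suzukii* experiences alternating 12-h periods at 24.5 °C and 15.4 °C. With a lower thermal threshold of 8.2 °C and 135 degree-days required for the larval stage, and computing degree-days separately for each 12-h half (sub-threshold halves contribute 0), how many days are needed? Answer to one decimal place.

Day half: max(0, 24.5 − 8.2) × 0.5 = 16.3 × 0.5 = 8.15 DD.
Night half: max(0, 15.4 − 8.2) × 0.5 = 7.2 × 0.5 = 3.60 DD.
Per 24 h: 11.75 DD/day.
Duration = 135 / 11.75 = 11.489 ≈ 11.5 days.

11.5 days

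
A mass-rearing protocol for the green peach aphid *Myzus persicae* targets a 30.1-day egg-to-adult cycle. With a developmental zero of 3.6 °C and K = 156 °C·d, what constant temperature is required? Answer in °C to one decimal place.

8.8 °C

Required daily accumulation = 156 / 30.1 = 5.183 DD/day.
T = T_base + 5.183 = 3.6 + 5.183 = 8.783 ≈ 8.8 °C.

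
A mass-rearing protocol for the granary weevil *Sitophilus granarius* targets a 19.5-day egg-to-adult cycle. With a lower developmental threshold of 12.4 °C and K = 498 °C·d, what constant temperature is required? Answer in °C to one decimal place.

Required daily accumulation = 498 / 19.5 = 25.538 DD/day.
T = T_base + 25.538 = 12.4 + 25.538 = 37.938 ≈ 37.9 °C.

37.9 °C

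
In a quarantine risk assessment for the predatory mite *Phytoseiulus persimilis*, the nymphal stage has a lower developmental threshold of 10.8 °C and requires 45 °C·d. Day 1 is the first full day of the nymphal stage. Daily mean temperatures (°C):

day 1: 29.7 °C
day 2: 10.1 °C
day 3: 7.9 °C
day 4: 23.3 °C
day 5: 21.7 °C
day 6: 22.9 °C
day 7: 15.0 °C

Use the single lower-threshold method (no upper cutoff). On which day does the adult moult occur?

Daily DD above 10.8 °C: 18.9, 0.0, 0.0, 12.5, 10.9, 12.1, 4.2.
Cumulative: 18.9, 18.9, 18.9, 31.4, 42.3, 54.4, 58.6.
The total first reaches 45 DD on day 6.

day 6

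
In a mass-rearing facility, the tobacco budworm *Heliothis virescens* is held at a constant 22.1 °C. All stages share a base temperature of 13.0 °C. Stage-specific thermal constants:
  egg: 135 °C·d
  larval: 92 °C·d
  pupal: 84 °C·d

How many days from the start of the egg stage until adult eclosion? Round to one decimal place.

Daily accumulation at 22.1 °C = 22.1 − 13.0 = 9.1 DD/day.
Total K = 135 + 92 + 84 = 311 DD.
Total duration = 311 / 9.1 = 34.176 ≈ 34.2 days.

34.2 days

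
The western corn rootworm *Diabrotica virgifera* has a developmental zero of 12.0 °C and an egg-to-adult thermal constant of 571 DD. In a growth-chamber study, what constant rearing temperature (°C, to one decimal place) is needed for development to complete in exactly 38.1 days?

Required daily accumulation = 571 / 38.1 = 14.987 DD/day.
T = T_base + 14.987 = 12.0 + 14.987 = 26.987 ≈ 27.0 °C.

27.0 °C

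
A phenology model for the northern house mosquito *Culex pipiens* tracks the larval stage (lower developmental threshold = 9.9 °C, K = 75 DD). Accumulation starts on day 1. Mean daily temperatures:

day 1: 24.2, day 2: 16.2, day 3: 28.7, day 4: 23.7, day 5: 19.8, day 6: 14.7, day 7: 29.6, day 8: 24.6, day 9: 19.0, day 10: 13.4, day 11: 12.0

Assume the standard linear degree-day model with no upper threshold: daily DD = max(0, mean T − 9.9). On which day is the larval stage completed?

Daily DD above 9.9 °C: 14.3, 6.3, 18.8, 13.8, 9.9, 4.8, 19.7, 14.7, 9.1, 3.5, 2.1.
Cumulative: 14.3, 20.6, 39.4, 53.2, 63.1, 67.9, 87.6, 102.3, 111.4, 114.9, 117.0.
The total first reaches 75 DD on day 7.

day 7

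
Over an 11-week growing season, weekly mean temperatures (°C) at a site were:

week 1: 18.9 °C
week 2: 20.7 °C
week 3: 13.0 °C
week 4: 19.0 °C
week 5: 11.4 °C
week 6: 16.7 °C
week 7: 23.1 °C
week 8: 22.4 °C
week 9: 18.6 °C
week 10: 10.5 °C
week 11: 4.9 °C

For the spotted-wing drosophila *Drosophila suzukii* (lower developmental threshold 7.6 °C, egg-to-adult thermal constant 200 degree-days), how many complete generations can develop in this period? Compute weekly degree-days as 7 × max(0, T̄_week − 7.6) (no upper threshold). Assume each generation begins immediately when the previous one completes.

3 generations

Weekly DD (7 × max(0, T̄ − 7.6)): 79.1, 91.7, 37.8, 79.8, 26.6, 63.7, 108.5, 103.6, 77.0, 20.3, 0.0.
Season total = 688.1 DD.
Complete generations = ⌊688.1 / 200⌋ = 3.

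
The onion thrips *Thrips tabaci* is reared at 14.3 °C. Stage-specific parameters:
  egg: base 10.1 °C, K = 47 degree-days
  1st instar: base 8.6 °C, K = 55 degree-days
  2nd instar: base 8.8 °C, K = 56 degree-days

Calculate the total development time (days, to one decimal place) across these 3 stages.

egg: 47 / (14.3 − 10.1) = 47 / 4.2 = 11.190 d.
1st instar: 55 / (14.3 − 8.6) = 55 / 5.7 = 9.649 d.
2nd instar: 56 / (14.3 − 8.8) = 56 / 5.5 = 10.182 d.
Sum = 31.021 ≈ 31.0 days.

31.0 days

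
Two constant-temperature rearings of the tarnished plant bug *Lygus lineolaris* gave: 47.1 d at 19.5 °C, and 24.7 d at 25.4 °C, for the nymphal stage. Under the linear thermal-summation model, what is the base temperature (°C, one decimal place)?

Linear rate model ⇒ the product D·(T − T_b) is constant across temperatures.
47.1·(19.5 − T_b) = 24.7·(25.4 − T_b)
T_b = (47.1·19.5 − 24.7·25.4) / (47.1 − 24.7) = 291.07 / 22.4 = 12.994 °C ≈ 13.0 °C.

13.0 °C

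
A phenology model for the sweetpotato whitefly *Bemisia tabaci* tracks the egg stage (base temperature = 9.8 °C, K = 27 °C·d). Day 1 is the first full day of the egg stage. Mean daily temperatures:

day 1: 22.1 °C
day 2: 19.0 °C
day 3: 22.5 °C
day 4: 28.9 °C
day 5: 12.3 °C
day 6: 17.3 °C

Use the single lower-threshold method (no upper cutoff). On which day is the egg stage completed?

Daily DD above 9.8 °C: 12.3, 9.2, 12.7, 19.1, 2.5, 7.5.
Cumulative: 12.3, 21.5, 34.2, 53.3, 55.8, 63.3.
The total first reaches 27 DD on day 3.

day 3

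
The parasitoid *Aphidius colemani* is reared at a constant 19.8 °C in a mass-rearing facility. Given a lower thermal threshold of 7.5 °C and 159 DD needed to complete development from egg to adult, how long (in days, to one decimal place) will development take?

Daily accumulation = 19.8 − 7.5 = 12.3 DD/day.
Duration = 159 / 12.3 = 12.927 ≈ 12.9 days.

12.9 days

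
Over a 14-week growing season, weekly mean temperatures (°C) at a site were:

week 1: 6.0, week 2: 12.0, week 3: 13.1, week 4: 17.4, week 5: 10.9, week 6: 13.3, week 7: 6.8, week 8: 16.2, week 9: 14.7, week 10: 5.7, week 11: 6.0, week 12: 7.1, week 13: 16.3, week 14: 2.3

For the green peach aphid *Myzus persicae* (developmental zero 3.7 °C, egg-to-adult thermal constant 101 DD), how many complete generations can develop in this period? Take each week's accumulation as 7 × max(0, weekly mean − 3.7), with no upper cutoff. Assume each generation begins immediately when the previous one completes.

Weekly DD (7 × max(0, T̄ − 3.7)): 16.1, 58.1, 65.8, 95.9, 50.4, 67.2, 21.7, 87.5, 77.0, 14.0, 16.1, 23.8, 88.2, 0.0.
Season total = 681.8 DD.
Complete generations = ⌊681.8 / 101⌋ = 6.

6 generations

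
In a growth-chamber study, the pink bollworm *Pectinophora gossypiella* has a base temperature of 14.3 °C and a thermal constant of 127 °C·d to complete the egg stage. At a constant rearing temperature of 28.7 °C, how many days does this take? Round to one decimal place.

8.8 days

Daily accumulation = 28.7 − 14.3 = 14.4 DD/day.
Duration = 127 / 14.4 = 8.819 ≈ 8.8 days.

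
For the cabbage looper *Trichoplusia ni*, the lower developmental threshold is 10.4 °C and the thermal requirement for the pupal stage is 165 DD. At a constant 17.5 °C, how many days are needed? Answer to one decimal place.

Daily accumulation = 17.5 − 10.4 = 7.1 DD/day.
Duration = 165 / 7.1 = 23.239 ≈ 23.2 days.

23.2 days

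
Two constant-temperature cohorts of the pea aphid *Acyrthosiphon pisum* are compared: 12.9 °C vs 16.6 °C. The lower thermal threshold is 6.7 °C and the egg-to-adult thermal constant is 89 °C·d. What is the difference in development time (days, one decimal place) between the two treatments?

5.4 days

At 12.9 °C: 89 / (12.9 − 6.7) = 89 / 6.2 = 14.355 d.
At 16.6 °C: 89 / (16.6 − 6.7) = 89 / 9.9 = 8.990 d.
Difference = |14.355 − 8.990| = 5.365 ≈ 5.4 days.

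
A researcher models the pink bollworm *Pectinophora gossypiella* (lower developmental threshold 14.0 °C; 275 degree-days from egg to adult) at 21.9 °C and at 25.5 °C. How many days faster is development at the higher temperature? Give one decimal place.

At 21.9 °C: 275 / (21.9 − 14.0) = 275 / 7.9 = 34.810 d.
At 25.5 °C: 275 / (25.5 − 14.0) = 275 / 11.5 = 23.913 d.
Difference = |34.810 − 23.913| = 10.897 ≈ 10.9 days.

10.9 days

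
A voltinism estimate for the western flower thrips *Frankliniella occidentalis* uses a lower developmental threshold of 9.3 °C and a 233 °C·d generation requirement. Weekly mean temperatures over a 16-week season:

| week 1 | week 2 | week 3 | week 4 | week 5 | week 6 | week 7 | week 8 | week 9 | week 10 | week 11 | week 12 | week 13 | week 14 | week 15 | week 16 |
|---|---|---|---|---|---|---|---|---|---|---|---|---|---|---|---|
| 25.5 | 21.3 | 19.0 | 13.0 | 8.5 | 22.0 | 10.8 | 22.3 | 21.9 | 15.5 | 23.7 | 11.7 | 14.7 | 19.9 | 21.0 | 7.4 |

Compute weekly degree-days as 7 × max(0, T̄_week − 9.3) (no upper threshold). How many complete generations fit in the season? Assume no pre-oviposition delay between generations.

Weekly DD (7 × max(0, T̄ − 9.3)): 113.4, 84.0, 67.9, 25.9, 0.0, 88.9, 10.5, 91.0, 88.2, 43.4, 100.8, 16.8, 37.8, 74.2, 81.9, 0.0.
Season total = 924.7 DD.
Complete generations = ⌊924.7 / 233⌋ = 3.

3 generations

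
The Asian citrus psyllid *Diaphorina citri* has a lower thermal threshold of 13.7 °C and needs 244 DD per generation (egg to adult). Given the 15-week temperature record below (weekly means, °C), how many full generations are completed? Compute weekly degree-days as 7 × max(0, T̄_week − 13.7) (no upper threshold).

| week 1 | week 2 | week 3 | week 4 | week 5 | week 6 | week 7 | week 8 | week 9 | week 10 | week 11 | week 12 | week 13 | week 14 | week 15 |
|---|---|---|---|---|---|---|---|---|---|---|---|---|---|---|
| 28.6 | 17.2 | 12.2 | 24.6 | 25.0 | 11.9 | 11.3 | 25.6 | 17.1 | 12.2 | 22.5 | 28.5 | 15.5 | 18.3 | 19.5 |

2 generations

Weekly DD (7 × max(0, T̄ − 13.7)): 104.3, 24.5, 0.0, 76.3, 79.1, 0.0, 0.0, 83.3, 23.8, 0.0, 61.6, 103.6, 12.6, 32.2, 40.6.
Season total = 641.9 DD.
Complete generations = ⌊641.9 / 244⌋ = 2.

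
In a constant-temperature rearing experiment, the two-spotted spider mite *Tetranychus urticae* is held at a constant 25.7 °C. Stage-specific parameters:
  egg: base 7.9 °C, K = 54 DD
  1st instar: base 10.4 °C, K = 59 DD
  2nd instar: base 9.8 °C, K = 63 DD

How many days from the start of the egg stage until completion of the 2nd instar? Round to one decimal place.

egg: 54 / (25.7 − 7.9) = 54 / 17.8 = 3.034 d.
1st instar: 59 / (25.7 − 10.4) = 59 / 15.3 = 3.856 d.
2nd instar: 63 / (25.7 − 9.8) = 63 / 15.9 = 3.962 d.
Sum = 10.852 ≈ 10.9 days.

10.9 days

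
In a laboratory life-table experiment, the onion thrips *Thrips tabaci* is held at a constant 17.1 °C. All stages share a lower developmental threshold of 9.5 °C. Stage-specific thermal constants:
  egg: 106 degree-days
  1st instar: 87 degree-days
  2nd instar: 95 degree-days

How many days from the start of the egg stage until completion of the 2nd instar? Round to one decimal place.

Daily accumulation at 17.1 °C = 17.1 − 9.5 = 7.6 DD/day.
Total K = 106 + 87 + 95 = 288 DD.
Total duration = 288 / 7.6 = 37.895 ≈ 37.9 days.

37.9 days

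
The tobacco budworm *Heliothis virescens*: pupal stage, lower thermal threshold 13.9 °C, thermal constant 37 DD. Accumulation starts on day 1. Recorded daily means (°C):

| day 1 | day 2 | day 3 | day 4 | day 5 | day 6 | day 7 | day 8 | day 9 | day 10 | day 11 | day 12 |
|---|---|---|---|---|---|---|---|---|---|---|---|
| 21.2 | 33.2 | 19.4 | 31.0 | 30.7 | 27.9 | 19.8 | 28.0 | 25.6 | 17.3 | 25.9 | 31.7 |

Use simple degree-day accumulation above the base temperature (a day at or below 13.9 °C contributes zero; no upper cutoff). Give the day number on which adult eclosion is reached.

Daily DD above 13.9 °C: 7.3, 19.3, 5.5, 17.1, 16.8, 14.0, 5.9, 14.1, 11.7, 3.4, 12.0, 17.8.
Cumulative: 7.3, 26.6, 32.1, 49.2, 66.0, 80.0, 85.9, 100.0, 111.7, 115.1, 127.1, 144.9.
The total first reaches 37 DD on day 4.

day 4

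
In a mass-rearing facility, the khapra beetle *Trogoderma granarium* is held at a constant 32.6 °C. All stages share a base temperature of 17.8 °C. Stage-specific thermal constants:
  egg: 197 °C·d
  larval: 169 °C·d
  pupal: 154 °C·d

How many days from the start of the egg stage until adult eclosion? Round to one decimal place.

Daily accumulation at 32.6 °C = 32.6 − 17.8 = 14.8 DD/day.
Total K = 197 + 169 + 154 = 520 DD.
Total duration = 520 / 14.8 = 35.135 ≈ 35.1 days.

35.1 days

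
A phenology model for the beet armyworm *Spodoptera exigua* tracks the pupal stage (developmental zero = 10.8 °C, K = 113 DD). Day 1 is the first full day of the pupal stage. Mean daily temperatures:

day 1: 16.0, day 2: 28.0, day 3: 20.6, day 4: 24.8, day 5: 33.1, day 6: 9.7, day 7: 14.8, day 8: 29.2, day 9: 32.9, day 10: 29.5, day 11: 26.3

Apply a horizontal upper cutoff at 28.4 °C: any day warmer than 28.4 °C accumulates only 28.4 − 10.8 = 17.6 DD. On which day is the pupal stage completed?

day 10

Daily DD above 10.8 °C (capped at 17.6): 5.2, 17.2, 9.8, 14.0, 17.6, 0.0, 4.0, 17.6, 17.6, 17.6, 15.5.
Cumulative: 5.2, 22.4, 32.2, 46.2, 63.8, 63.8, 67.8, 85.4, 103.0, 120.6, 136.1.
The total first reaches 113 DD on day 10.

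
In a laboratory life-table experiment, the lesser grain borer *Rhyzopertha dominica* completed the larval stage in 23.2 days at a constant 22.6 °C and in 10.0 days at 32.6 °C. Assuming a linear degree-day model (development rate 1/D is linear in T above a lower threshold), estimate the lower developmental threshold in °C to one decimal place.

15.0 °C

Linear rate model ⇒ the product D·(T − T_b) is constant across temperatures.
23.2·(22.6 − T_b) = 10.0·(32.6 − T_b)
T_b = (23.2·22.6 − 10.0·32.6) / (23.2 − 10.0) = 198.32 / 13.2 = 15.024 °C ≈ 15.0 °C.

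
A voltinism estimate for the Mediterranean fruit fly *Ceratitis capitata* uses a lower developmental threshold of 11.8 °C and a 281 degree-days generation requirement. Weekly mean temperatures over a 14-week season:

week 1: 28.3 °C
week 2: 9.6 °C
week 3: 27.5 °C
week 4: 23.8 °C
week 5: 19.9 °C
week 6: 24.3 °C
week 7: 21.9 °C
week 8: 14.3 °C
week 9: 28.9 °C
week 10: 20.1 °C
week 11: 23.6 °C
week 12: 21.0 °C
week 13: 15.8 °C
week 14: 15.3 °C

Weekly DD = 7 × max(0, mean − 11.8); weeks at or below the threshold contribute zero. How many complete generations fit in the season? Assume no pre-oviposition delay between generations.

3 generations

Weekly DD (7 × max(0, T̄ − 11.8)): 115.5, 0.0, 109.9, 84.0, 56.7, 87.5, 70.7, 17.5, 119.7, 58.1, 82.6, 64.4, 28.0, 24.5.
Season total = 919.1 DD.
Complete generations = ⌊919.1 / 281⌋ = 3.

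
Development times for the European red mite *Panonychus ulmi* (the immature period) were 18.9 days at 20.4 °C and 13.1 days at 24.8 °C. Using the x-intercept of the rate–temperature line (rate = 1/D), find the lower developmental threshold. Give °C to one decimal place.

Linear rate model ⇒ the product D·(T − T_b) is constant across temperatures.
18.9·(20.4 − T_b) = 13.1·(24.8 − T_b)
T_b = (18.9·20.4 − 13.1·24.8) / (18.9 − 13.1) = 60.68 / 5.8 = 10.462 °C ≈ 10.5 °C.

10.5 °C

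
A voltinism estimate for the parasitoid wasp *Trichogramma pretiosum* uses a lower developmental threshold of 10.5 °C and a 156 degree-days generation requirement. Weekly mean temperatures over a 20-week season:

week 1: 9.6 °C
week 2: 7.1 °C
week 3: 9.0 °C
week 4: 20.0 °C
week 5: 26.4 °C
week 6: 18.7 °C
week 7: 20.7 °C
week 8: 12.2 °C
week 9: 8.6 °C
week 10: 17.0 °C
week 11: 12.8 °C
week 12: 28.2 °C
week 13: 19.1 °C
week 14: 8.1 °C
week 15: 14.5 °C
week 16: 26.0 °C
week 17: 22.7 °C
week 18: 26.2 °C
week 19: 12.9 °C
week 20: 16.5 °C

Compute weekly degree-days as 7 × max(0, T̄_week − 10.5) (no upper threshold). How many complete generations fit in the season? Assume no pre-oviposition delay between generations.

6 generations

Weekly DD (7 × max(0, T̄ − 10.5)): 0.0, 0.0, 0.0, 66.5, 111.3, 57.4, 71.4, 11.9, 0.0, 45.5, 16.1, 123.9, 60.2, 0.0, 28.0, 108.5, 85.4, 109.9, 16.8, 42.0.
Season total = 954.8 DD.
Complete generations = ⌊954.8 / 156⌋ = 6.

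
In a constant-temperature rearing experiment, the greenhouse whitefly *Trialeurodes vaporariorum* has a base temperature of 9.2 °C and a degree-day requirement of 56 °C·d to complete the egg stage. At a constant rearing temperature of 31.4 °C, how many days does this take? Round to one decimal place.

2.5 days

Daily accumulation = 31.4 − 9.2 = 22.2 DD/day.
Duration = 56 / 22.2 = 2.523 ≈ 2.5 days.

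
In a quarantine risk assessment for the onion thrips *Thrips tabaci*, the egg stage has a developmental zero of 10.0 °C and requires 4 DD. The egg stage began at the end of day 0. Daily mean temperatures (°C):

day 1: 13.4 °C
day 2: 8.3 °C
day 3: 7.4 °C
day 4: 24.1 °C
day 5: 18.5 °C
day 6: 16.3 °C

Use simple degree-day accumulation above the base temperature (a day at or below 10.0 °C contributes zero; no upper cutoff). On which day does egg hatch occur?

Daily DD above 10.0 °C: 3.4, 0.0, 0.0, 14.1, 8.5, 6.3.
Cumulative: 3.4, 3.4, 3.4, 17.5, 26.0, 32.3.
The total first reaches 4 DD on day 4.

day 4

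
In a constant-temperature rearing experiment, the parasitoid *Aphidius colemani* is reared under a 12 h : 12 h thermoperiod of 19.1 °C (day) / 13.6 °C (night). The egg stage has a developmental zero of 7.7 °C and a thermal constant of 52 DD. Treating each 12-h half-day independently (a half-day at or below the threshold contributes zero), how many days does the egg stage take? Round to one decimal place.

Day half: max(0, 19.1 − 7.7) × 0.5 = 11.4 × 0.5 = 5.70 DD.
Night half: max(0, 13.6 − 7.7) × 0.5 = 5.9 × 0.5 = 2.95 DD.
Per 24 h: 8.65 DD/day.
Duration = 52 / 8.65 = 6.012 ≈ 6.0 days.

6.0 days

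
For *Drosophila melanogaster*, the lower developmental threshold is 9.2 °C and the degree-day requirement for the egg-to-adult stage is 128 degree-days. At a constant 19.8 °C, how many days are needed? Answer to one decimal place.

12.1 days

Daily accumulation = 19.8 − 9.2 = 10.6 DD/day.
Duration = 128 / 10.6 = 12.075 ≈ 12.1 days.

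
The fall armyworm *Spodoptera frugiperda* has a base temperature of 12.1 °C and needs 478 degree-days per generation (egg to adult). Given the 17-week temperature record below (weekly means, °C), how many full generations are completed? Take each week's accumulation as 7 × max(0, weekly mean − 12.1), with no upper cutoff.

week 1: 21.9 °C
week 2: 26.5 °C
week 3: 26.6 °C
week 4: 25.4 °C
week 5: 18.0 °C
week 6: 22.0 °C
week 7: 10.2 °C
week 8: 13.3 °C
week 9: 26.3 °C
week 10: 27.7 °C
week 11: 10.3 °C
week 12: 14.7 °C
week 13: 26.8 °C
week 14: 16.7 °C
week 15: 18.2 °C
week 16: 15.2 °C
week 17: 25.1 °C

2 generations

Weekly DD (7 × max(0, T̄ − 12.1)): 68.6, 100.8, 101.5, 93.1, 41.3, 69.3, 0.0, 8.4, 99.4, 109.2, 0.0, 18.2, 102.9, 32.2, 42.7, 21.7, 91.0.
Season total = 1000.3 DD.
Complete generations = ⌊1000.3 / 478⌋ = 2.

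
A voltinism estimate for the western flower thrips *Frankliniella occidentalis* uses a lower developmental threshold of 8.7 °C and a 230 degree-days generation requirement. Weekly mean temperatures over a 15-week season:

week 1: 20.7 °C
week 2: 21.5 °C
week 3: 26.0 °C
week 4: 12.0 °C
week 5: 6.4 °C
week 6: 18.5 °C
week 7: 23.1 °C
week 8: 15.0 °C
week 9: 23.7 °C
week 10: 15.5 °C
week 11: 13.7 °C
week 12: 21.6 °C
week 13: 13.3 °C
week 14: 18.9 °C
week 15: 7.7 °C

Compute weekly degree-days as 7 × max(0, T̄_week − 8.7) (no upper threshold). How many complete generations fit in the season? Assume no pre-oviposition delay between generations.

3 generations

Weekly DD (7 × max(0, T̄ − 8.7)): 84.0, 89.6, 121.1, 23.1, 0.0, 68.6, 100.8, 44.1, 105.0, 47.6, 35.0, 90.3, 32.2, 71.4, 0.0.
Season total = 912.8 DD.
Complete generations = ⌊912.8 / 230⌋ = 3.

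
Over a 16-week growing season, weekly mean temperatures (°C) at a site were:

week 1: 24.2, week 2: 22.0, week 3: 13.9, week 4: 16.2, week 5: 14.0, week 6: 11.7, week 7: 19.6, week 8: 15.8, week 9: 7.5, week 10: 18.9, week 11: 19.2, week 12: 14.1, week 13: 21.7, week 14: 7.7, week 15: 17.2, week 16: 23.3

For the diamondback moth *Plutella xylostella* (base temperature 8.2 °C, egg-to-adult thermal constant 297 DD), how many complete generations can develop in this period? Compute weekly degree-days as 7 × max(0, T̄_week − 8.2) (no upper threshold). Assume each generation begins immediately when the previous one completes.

Weekly DD (7 × max(0, T̄ − 8.2)): 112.0, 96.6, 39.9, 56.0, 40.6, 24.5, 79.8, 53.2, 0.0, 74.9, 77.0, 41.3, 94.5, 0.0, 63.0, 105.7.
Season total = 959.0 DD.
Complete generations = ⌊959.0 / 297⌋ = 3.

3 generations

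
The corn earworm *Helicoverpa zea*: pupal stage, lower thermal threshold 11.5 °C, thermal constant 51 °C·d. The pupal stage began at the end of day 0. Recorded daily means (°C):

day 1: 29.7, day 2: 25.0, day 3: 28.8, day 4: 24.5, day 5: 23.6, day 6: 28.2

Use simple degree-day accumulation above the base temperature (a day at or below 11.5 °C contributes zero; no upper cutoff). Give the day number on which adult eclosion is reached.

Daily DD above 11.5 °C: 18.2, 13.5, 17.3, 13.0, 12.1, 16.7.
Cumulative: 18.2, 31.7, 49.0, 62.0, 74.1, 90.8.
The total first reaches 51 DD on day 4.

day 4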